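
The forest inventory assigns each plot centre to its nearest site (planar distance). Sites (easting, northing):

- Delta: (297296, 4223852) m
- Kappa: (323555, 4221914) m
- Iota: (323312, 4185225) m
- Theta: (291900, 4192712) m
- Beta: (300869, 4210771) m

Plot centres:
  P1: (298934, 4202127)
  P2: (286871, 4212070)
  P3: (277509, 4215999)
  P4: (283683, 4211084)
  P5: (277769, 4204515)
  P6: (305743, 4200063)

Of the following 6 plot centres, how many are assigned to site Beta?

4

P1 → Beta
P2 → Beta
P3 → Delta
P4 → Beta
P5 → Theta
P6 → Beta
4 of the 6 go to Beta.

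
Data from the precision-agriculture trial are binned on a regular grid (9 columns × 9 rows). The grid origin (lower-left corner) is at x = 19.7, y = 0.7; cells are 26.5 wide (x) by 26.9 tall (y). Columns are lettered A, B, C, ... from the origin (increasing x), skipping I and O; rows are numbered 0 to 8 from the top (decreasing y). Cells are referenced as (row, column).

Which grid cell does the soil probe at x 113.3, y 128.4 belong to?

(4, D)

Column index: ⌊(113.3 − 19.7) / 26.5⌋ = ⌊3.532⌋ = 3 → column D
Row offset from origin: ⌊(128.4 − 0.7) / 26.9⌋ = ⌊4.747⌋ = 4 → row 4 (counted from top)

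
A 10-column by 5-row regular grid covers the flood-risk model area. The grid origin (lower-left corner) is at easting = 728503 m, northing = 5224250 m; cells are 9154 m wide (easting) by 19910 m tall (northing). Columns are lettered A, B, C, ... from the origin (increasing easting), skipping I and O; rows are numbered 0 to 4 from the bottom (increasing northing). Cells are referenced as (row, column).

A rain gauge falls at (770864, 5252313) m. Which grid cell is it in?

Column index: ⌊(770864 − 728503) / 9154⌋ = ⌊4.628⌋ = 4 → column E
Row offset from origin: ⌊(5252313 − 5224250) / 19910⌋ = ⌊1.409⌋ = 1 → row 1

(1, E)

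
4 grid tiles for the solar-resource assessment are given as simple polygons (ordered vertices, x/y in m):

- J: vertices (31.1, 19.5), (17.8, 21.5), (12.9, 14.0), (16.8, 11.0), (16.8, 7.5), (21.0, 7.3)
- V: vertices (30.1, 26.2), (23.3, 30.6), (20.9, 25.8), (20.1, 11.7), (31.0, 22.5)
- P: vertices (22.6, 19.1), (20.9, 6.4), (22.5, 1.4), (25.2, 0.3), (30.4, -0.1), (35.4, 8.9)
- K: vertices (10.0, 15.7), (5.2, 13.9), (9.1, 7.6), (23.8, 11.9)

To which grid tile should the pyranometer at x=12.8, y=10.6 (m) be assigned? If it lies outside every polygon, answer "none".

K

Cast a ray rightward from (12.8, 10.6). For each polygon, the edges (by vertex number in listed order) whose endpoints lie on opposite sides of y = 10.6, where each meets that height, and whether that is right or left of the point:
J: 4–5 at x≈16.80 (right), 6–1 at x≈23.73 (right) → 2 crossings.
V: no edge straddles that height → 0 crossings.
P: 1–2 at x≈21.46 (right), 6–1 at x≈33.27 (right) → 2 crossings.
K: 2–3 at x≈7.24 (left), 3–4 at x≈19.36 (right) → 1 crossing.
Only K has an odd count, so the point is inside K.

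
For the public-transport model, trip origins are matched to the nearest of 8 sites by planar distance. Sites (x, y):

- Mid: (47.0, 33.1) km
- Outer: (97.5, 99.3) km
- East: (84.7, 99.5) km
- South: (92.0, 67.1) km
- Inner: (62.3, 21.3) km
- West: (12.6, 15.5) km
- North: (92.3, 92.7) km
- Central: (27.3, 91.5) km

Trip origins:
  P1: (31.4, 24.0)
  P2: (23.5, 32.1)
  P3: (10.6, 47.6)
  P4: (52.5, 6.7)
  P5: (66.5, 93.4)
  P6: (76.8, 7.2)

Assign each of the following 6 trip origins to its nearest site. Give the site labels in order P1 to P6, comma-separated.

P1 → Mid (d²=326.17)
P2 → West (d²=394.37)
P3 → West (d²=1034.41)
P4 → Inner (d²=309.20)
P5 → East (d²=368.45)
P6 → Inner (d²=409.06)

Mid, West, West, Inner, East, Inner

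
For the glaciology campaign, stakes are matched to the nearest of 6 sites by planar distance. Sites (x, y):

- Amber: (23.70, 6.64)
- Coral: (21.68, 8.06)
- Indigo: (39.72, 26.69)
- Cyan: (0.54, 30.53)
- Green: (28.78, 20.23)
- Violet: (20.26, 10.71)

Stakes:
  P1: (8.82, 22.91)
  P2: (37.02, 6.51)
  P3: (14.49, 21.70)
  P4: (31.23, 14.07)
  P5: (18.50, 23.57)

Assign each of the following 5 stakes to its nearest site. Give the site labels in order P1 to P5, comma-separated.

P1 → Cyan (d²=126.62)
P2 → Amber (d²=177.44)
P3 → Violet (d²=154.07)
P4 → Green (d²=43.95)
P5 → Green (d²=116.83)

Cyan, Amber, Violet, Green, Green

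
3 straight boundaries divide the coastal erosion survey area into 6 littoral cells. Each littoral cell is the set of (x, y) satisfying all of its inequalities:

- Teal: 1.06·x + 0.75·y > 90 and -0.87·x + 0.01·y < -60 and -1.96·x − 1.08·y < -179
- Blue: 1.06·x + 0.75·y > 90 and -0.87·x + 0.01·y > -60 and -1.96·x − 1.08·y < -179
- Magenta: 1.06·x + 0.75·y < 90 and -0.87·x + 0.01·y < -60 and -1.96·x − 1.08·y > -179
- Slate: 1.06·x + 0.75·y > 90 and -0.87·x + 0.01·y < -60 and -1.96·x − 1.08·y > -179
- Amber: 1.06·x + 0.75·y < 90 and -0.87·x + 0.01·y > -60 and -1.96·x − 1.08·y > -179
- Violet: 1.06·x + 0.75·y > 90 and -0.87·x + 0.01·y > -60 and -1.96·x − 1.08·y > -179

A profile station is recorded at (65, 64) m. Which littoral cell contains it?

Blue

1.06·65 + 0.75·64 = 116.900, which is > 90
-0.87·65 + 0.01·64 = -55.910, which is > -60
-1.96·65 − 1.08·64 = -196.520, which is < -179
This sign pattern matches Blue.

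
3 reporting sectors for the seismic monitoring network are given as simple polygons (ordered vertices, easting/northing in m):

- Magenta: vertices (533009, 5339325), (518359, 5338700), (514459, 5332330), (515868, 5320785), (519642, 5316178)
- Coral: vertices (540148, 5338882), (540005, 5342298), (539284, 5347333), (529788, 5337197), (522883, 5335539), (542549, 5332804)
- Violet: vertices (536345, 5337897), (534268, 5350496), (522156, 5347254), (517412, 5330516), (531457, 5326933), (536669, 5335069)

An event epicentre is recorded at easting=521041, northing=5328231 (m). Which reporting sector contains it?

Cast a ray rightward from (521041, 5328231). For each polygon, the edges (by vertex number in listed order) whose endpoints lie on opposite sides of northing = 5328231, where each meets that height, and whether that is right or left of the point:
Magenta: 3–4 at easting≈514959.3 (left), 5–1 at easting≈526602.4 (right) → 1 crossing.
Coral: no edge straddles that height → 0 crossings.
Violet: 4–5 at easting≈526369.0 (right), 5–6 at easting≈532288.5 (right) → 2 crossings.
Only Magenta has an odd count, so the point is inside Magenta.

Magenta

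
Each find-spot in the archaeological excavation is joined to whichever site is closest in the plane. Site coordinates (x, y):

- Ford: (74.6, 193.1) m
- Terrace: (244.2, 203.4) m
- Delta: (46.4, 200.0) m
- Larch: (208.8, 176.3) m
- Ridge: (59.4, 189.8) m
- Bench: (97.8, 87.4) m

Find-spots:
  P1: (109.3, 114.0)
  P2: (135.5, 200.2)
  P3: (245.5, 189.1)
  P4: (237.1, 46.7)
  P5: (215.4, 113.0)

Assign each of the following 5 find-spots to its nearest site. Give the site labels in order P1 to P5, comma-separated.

Bench, Ford, Terrace, Larch, Larch

P1 → Bench (d²=839.81)
P2 → Ford (d²=3759.22)
P3 → Terrace (d²=206.18)
P4 → Larch (d²=17597.05)
P5 → Larch (d²=4050.45)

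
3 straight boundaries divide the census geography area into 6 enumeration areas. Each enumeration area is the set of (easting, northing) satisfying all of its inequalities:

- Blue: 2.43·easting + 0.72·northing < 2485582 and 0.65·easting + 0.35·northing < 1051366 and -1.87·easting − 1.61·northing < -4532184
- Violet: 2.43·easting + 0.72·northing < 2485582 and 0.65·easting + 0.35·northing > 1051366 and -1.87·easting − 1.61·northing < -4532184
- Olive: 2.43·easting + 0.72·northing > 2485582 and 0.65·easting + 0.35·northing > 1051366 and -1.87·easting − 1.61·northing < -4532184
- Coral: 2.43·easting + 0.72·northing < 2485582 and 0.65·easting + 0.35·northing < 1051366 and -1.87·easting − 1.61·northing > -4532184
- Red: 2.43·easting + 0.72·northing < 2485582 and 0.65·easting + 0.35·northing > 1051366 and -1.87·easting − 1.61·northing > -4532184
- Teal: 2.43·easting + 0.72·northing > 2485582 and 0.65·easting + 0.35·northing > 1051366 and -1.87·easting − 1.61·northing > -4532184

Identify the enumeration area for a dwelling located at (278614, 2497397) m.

2.43·278614 + 0.72·2497397 = 2475157.860, which is < 2485582
0.65·278614 + 0.35·2497397 = 1055188.050, which is > 1051366
-1.87·278614 − 1.61·2497397 = -4541817.350, which is < -4532184
This sign pattern matches Violet.

Violet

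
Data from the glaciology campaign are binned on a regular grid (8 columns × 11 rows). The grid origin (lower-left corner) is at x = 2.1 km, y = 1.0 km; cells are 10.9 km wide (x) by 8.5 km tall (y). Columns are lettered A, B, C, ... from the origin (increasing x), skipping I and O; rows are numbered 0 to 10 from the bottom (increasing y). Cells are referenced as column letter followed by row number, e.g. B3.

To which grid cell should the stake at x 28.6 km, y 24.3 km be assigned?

Column index: ⌊(28.6 − 2.1) / 10.9⌋ = ⌊2.431⌋ = 2 → column C
Row offset from origin: ⌊(24.3 − 1.0) / 8.5⌋ = ⌊2.741⌋ = 2 → row 2

C2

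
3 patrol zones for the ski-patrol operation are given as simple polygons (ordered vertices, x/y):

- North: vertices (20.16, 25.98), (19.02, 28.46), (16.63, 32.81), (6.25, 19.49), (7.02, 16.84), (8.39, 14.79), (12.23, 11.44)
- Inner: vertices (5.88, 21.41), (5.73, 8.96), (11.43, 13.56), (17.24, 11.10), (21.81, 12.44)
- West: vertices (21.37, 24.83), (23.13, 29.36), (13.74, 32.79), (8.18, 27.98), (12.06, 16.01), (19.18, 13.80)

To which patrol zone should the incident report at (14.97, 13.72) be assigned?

Inner

Cast a ray rightward from (14.97, 13.72). For each polygon, the edges (by vertex number in listed order) whose endpoints lie on opposite sides of y = 13.72, where each meets that height, and whether that is right or left of the point:
North: 6–7 at x≈9.617 (left), 7–1 at x≈13.473 (left) → 0 crossings.
Inner: 1–2 at x≈5.787 (left), 5–1 at x≈19.537 (right) → 1 crossing.
West: no edge straddles that height → 0 crossings.
Only Inner has an odd count, so the point is inside Inner.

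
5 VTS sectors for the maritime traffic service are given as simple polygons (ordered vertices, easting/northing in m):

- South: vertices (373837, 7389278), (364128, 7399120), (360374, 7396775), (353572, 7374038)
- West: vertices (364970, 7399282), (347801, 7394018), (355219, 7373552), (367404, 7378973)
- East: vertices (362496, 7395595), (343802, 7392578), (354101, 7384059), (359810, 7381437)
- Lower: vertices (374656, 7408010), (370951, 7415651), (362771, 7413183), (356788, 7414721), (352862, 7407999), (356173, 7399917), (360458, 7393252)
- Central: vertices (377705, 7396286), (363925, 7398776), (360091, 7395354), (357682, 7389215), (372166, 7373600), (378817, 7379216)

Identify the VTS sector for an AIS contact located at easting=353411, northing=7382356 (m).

West

Cast a ray rightward from (353411, 7382356). For each polygon, the edges (by vertex number in listed order) whose endpoints lie on opposite sides of northing = 7382356, where each meets that height, and whether that is right or left of the point:
South: 3–4 at easting≈356060.4 (right), 4–1 at easting≈364632.6 (right) → 2 crossings.
West: 2–3 at easting≈352027.9 (left), 4–1 at easting≈366998.6 (right) → 1 crossing.
East: 3–4 at easting≈357809.0 (right), 4–1 at easting≈359984.3 (right) → 2 crossings.
Lower: no edge straddles that height → 0 crossings.
Central: 4–5 at easting≈364044.2 (right), 6–1 at easting≈378612.4 (right) → 2 crossings.
Only West has an odd count, so the point is inside West.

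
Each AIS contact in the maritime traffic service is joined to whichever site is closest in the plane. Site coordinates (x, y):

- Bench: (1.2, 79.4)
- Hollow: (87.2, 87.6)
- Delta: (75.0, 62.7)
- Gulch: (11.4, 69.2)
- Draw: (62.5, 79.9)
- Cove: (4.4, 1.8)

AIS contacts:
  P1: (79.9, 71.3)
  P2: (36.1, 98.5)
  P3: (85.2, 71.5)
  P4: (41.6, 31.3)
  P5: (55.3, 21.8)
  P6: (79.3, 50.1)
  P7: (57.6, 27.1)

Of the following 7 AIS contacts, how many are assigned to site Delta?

6

P1 → Delta
P2 → Draw
P3 → Delta
P4 → Delta
P5 → Delta
P6 → Delta
P7 → Delta
6 of the 7 go to Delta.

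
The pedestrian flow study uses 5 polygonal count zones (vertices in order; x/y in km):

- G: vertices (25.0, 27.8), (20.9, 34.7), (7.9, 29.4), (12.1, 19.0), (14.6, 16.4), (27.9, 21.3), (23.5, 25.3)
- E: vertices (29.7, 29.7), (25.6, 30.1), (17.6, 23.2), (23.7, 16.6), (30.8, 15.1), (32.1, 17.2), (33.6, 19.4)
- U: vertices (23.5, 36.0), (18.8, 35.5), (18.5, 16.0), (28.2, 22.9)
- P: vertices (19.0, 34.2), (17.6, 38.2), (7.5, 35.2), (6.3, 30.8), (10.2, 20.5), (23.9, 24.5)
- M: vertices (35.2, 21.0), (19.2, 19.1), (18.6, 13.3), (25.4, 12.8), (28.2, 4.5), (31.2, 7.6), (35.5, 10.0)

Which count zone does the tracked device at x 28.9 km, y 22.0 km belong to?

Cast a ray rightward from (28.9, 22.0). For each polygon, the edges (by vertex number in listed order) whose endpoints lie on opposite sides of y = 22.0, where each meets that height, and whether that is right or left of the point:
G: 3–4 at x≈10.89 (left), 6–7 at x≈27.13 (left) → 0 crossings.
E: 3–4 at x≈18.71 (left), 7–1 at x≈32.62 (right) → 1 crossing.
U: 2–3 at x≈18.59 (left), 3–4 at x≈26.93 (left) → 0 crossings.
P: 4–5 at x≈9.63 (left), 5–6 at x≈15.34 (left) → 0 crossings.
M: no edge straddles that height → 0 crossings.
Only E has an odd count, so the point is inside E.

E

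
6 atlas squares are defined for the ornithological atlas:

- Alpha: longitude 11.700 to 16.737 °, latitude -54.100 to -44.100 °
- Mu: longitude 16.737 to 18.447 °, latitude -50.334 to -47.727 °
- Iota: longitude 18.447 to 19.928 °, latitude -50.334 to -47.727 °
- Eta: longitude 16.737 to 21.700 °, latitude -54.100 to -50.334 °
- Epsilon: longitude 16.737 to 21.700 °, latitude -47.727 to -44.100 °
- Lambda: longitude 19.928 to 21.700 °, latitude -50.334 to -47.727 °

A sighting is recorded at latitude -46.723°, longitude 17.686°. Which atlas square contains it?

Epsilon

The point has longitude = 17.686 and latitude = -46.723.
Only Epsilon satisfies 16.737 ≤ longitude ≤ 21.700 and -47.727 ≤ latitude ≤ -44.100.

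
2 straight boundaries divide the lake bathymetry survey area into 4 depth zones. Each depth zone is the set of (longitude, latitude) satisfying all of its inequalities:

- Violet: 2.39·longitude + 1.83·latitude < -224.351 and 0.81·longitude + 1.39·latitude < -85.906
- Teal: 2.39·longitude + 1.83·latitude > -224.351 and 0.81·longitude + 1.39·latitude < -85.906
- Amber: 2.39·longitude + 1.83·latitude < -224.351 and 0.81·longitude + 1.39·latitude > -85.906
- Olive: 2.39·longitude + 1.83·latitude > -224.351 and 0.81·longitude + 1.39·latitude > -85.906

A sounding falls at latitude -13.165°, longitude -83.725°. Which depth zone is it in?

Teal

2.39·-83.725 + 1.83·-13.165 = -224.195, which is > -224.351
0.81·-83.725 + 1.39·-13.165 = -86.117, which is < -85.906
This sign pattern matches Teal.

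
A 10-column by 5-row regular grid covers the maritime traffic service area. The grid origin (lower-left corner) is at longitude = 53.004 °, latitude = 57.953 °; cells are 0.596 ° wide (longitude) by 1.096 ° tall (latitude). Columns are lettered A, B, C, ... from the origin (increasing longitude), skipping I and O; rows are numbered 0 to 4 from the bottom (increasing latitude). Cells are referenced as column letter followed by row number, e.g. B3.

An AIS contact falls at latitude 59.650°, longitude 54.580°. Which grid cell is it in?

C1

Column index: ⌊(54.580 − 53.004) / 0.596⌋ = ⌊2.644⌋ = 2 → column C
Row offset from origin: ⌊(59.650 − 57.953) / 1.096⌋ = ⌊1.548⌋ = 1 → row 1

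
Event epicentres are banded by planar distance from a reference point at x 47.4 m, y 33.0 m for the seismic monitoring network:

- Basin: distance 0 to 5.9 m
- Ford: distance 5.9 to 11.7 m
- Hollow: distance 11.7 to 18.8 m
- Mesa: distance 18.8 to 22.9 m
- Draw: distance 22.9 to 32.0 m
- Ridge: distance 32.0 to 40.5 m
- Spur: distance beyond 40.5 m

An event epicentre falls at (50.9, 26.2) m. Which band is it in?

Ford

Distance = √((50.9−47.4)² + (26.2−33.0)²) = √(12.250 + 46.240) = 7.648 m.
5.9 ≤ 7.648 < 11.7 → Ford.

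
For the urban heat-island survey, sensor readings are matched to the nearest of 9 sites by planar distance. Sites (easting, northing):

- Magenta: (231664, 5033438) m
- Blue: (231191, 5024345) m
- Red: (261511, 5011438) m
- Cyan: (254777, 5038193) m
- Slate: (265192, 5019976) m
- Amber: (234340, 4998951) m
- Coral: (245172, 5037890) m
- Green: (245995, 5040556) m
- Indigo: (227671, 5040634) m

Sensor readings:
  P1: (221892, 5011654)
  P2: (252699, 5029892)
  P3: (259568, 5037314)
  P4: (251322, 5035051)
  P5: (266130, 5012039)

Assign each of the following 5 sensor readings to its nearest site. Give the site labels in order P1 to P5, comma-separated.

Blue, Cyan, Cyan, Cyan, Red

P1 → Blue (d²=247532882.00)
P2 → Cyan (d²=73224685.00)
P3 → Cyan (d²=23726322.00)
P4 → Cyan (d²=21809189.00)
P5 → Red (d²=21696362.00)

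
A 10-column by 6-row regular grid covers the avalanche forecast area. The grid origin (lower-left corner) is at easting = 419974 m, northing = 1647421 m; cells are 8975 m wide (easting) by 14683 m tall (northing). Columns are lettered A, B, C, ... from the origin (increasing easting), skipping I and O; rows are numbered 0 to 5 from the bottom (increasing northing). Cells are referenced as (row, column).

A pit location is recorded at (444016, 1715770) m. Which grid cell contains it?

(4, C)

Column index: ⌊(444016 − 419974) / 8975⌋ = ⌊2.679⌋ = 2 → column C
Row offset from origin: ⌊(1715770 − 1647421) / 14683⌋ = ⌊4.655⌋ = 4 → row 4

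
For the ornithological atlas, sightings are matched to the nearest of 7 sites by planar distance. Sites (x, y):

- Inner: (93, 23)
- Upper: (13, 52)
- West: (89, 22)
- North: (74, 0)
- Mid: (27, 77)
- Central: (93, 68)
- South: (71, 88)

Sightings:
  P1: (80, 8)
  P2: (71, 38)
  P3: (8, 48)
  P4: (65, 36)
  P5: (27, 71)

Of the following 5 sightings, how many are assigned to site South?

0

P1 → North
P2 → West
P3 → Upper
P4 → West
P5 → Mid
0 of the 5 go to South.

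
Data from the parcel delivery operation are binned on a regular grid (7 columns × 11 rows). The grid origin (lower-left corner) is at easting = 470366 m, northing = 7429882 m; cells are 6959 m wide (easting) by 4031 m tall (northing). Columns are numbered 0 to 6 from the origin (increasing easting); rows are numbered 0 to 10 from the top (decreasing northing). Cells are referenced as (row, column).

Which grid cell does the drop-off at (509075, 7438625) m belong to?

Column index: ⌊(509075 − 470366) / 6959⌋ = ⌊5.562⌋ = 5
Row offset from origin: ⌊(7438625 − 7429882) / 4031⌋ = ⌊2.169⌋ = 2 → row 8 (counted from top)

(8, 5)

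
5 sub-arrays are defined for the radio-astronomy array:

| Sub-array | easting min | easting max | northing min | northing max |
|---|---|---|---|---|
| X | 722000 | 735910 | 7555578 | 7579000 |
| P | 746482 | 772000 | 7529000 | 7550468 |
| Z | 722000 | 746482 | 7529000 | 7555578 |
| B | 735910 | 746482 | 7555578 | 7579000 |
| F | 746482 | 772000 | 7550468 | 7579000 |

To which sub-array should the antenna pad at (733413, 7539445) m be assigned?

The point has easting = 733413 and northing = 7539445.
Only Z satisfies 722000 ≤ easting ≤ 746482 and 7529000 ≤ northing ≤ 7555578.

Z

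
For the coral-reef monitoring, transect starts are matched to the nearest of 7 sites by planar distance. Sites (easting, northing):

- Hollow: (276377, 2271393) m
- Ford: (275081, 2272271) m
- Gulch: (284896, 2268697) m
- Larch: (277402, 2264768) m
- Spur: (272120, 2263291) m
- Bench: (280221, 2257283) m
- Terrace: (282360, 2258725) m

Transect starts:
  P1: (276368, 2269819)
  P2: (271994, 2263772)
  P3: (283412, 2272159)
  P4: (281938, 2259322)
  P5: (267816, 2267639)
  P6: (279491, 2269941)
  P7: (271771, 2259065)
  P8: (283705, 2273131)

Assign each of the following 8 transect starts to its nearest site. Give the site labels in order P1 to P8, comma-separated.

P1 → Hollow (d²=2477557.00)
P2 → Spur (d²=247237.00)
P3 → Gulch (d²=14187700.00)
P4 → Terrace (d²=534493.00)
P5 → Spur (d²=37429520.00)
P6 → Hollow (d²=11805300.00)
P7 → Spur (d²=17980877.00)
P8 → Gulch (d²=21078837.00)

Hollow, Spur, Gulch, Terrace, Spur, Hollow, Spur, Gulch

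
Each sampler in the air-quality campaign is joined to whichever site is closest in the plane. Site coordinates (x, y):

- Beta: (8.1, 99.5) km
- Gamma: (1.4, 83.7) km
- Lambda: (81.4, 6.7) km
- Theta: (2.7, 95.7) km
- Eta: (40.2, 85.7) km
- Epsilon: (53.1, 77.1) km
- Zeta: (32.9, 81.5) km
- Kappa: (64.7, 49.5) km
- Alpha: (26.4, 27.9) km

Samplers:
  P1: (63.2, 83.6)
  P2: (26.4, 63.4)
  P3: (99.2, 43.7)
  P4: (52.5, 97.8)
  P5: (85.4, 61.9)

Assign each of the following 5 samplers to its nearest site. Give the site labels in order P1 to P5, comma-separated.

P1 → Epsilon (d²=144.26)
P2 → Zeta (d²=369.86)
P3 → Kappa (d²=1223.89)
P4 → Eta (d²=297.70)
P5 → Kappa (d²=582.25)

Epsilon, Zeta, Kappa, Eta, Kappa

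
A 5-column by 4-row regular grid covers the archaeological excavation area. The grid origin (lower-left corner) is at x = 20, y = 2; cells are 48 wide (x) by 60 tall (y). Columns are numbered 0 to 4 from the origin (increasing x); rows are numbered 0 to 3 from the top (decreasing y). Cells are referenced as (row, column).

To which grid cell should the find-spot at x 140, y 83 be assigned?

(2, 2)

Column index: ⌊(140 − 20) / 48⌋ = ⌊2.500⌋ = 2
Row offset from origin: ⌊(83 − 2) / 60⌋ = ⌊1.350⌋ = 1 → row 2 (counted from top)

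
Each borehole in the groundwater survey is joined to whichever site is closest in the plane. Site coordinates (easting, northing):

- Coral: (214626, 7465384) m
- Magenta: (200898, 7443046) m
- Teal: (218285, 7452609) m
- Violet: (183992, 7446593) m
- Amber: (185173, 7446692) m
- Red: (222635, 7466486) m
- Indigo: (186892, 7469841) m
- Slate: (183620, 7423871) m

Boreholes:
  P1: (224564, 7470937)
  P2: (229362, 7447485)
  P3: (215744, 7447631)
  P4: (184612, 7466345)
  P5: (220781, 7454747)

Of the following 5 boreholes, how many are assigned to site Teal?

P1 → Red
P2 → Teal
P3 → Teal
P4 → Indigo
P5 → Teal
3 of the 5 go to Teal.

3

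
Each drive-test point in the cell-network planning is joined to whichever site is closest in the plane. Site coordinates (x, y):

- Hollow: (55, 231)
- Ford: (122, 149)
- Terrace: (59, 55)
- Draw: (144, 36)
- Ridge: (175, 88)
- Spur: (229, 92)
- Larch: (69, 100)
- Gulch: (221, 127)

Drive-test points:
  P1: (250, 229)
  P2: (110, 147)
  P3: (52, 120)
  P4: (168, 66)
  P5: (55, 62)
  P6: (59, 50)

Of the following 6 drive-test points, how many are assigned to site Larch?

1

P1 → Gulch
P2 → Ford
P3 → Larch
P4 → Ridge
P5 → Terrace
P6 → Terrace
1 of the 6 goes to Larch.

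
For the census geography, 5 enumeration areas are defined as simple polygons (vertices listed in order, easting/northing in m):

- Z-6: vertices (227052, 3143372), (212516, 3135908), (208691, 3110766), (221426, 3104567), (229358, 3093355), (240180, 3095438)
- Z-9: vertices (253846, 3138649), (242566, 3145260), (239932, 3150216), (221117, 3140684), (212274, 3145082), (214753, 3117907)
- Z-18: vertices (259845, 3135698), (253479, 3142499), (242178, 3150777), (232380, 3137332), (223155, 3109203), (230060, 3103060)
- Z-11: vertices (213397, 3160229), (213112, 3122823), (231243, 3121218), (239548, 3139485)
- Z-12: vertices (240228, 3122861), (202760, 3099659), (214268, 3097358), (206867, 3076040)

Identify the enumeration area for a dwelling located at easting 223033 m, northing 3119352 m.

Cast a ray rightward from (223033, 3119352). For each polygon, the edges (by vertex number in listed order) whose endpoints lie on opposite sides of northing = 3119352, where each meets that height, and whether that is right or left of the point:
Z-6: 2–3 at easting≈209997.2 (left), 6–1 at easting≈233630.5 (right) → 1 crossing.
Z-9: 5–6 at easting≈214621.2 (left), 6–1 at easting≈217476.4 (left) → 0 crossings.
Z-18: 4–5 at easting≈226483.4 (right), 6–1 at easting≈244927.9 (right) → 2 crossings.
Z-11: no edge straddles that height → 0 crossings.
Z-12: 1–2 at easting≈234561.5 (right), 4–1 at easting≈237727.8 (right) → 2 crossings.
Only Z-6 has an odd count, so the point is inside Z-6.

Z-6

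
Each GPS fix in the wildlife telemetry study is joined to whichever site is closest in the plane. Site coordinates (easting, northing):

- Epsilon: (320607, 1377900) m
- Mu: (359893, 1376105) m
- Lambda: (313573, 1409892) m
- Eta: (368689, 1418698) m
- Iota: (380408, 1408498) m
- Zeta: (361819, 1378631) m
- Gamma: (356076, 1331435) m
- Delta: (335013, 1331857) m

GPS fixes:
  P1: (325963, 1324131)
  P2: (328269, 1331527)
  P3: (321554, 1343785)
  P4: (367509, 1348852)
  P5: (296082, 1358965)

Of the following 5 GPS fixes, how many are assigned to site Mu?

0

P1 → Delta
P2 → Delta
P3 → Delta
P4 → Gamma
P5 → Epsilon
0 of the 5 go to Mu.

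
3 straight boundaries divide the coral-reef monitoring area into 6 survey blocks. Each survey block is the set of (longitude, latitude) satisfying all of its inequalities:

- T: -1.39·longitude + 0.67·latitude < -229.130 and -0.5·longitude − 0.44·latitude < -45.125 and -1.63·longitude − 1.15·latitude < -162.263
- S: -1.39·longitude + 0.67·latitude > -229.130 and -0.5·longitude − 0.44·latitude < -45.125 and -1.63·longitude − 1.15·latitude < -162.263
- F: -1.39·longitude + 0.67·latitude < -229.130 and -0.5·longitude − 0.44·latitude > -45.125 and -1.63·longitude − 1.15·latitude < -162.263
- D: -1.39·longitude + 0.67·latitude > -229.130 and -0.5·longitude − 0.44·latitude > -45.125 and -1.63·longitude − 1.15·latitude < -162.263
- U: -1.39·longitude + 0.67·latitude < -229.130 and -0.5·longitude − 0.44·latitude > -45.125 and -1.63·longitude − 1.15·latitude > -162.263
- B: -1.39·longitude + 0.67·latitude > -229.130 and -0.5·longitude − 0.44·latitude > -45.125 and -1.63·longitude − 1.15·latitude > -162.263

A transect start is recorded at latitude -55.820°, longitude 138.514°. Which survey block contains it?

U

-1.39·138.514 + 0.67·-55.820 = -229.934, which is < -229.130
-0.5·138.514 − 0.44·-55.820 = -44.696, which is > -45.125
-1.63·138.514 − 1.15·-55.820 = -161.585, which is > -162.263
This sign pattern matches U.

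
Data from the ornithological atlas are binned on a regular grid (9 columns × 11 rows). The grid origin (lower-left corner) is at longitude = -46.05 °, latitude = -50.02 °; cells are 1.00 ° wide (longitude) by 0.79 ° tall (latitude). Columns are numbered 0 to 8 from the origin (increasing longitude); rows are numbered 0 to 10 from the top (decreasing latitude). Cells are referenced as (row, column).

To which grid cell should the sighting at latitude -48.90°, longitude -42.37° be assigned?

Column index: ⌊(-42.37 − -46.05) / 1.00⌋ = ⌊3.680⌋ = 3
Row offset from origin: ⌊(-48.90 − -50.02) / 0.79⌋ = ⌊1.418⌋ = 1 → row 9 (counted from top)

(9, 3)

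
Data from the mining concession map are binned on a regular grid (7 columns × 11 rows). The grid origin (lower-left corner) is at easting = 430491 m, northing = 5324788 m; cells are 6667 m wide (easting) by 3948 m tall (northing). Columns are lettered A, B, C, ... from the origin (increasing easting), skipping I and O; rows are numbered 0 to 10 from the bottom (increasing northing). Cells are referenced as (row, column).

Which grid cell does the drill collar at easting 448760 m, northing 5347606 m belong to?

Column index: ⌊(448760 − 430491) / 6667⌋ = ⌊2.740⌋ = 2 → column C
Row offset from origin: ⌊(5347606 − 5324788) / 3948⌋ = ⌊5.780⌋ = 5 → row 5

(5, C)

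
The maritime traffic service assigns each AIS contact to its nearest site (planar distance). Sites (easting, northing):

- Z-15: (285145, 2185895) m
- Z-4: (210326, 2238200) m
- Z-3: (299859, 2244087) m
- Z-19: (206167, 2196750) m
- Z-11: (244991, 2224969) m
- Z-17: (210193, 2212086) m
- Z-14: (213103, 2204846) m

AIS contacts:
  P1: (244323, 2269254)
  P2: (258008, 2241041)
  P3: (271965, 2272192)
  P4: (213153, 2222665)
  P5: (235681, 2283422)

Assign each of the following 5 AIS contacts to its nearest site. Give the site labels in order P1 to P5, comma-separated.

Z-11, Z-11, Z-3, Z-17, Z-4

P1 → Z-11 (d²=1961607449.00)
P2 → Z-11 (d²=427751473.00)
P3 → Z-3 (d²=1567966261.00)
P4 → Z-17 (d²=120676841.00)
P5 → Z-4 (d²=2687905309.00)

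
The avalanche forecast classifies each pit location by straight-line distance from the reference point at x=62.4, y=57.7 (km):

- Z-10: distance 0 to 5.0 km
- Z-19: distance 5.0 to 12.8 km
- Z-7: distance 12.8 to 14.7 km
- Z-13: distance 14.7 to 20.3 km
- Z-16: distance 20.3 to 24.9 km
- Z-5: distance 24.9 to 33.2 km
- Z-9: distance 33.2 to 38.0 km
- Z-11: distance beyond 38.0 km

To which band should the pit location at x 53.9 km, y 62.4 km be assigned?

Z-19

Distance = √((53.9−62.4)² + (62.4−57.7)²) = √(72.250 + 22.090) = 9.713 km.
5.0 ≤ 9.713 < 12.8 → Z-19.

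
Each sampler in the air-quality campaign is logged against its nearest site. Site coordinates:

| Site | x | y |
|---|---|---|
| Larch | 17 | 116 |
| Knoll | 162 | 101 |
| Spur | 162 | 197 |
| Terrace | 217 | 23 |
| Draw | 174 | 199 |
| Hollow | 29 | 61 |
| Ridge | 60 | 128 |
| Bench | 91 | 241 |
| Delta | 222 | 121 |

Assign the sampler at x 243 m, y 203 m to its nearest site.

Draw

Squared distances to each site:
Larch: 58645.000; Knoll: 16965.000; Spur: 6597.000; Terrace: 33076.000; Draw: 4777.000; Hollow: 65960.000; Ridge: 39114.000; Bench: 24548.000; Delta: 7165.000.
Minimum at Draw.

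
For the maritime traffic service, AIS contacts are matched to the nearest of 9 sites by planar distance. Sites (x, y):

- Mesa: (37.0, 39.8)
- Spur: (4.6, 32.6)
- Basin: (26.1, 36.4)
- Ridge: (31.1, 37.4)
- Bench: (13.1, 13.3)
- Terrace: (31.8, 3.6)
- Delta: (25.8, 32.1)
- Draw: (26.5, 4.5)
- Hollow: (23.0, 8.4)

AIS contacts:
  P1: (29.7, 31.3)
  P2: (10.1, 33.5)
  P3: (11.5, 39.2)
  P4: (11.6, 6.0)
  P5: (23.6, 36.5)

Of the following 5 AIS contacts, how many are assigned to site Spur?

2

P1 → Delta
P2 → Spur
P3 → Spur
P4 → Bench
P5 → Basin
2 of the 5 go to Spur.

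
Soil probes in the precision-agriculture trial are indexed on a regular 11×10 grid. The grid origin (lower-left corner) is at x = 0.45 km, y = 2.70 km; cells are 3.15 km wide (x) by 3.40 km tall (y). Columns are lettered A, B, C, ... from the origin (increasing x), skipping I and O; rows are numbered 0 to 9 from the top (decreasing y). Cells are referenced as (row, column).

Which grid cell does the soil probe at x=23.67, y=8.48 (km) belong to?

Column index: ⌊(23.67 − 0.45) / 3.15⌋ = ⌊7.371⌋ = 7 → column H
Row offset from origin: ⌊(8.48 − 2.70) / 3.40⌋ = ⌊1.700⌋ = 1 → row 8 (counted from top)

(8, H)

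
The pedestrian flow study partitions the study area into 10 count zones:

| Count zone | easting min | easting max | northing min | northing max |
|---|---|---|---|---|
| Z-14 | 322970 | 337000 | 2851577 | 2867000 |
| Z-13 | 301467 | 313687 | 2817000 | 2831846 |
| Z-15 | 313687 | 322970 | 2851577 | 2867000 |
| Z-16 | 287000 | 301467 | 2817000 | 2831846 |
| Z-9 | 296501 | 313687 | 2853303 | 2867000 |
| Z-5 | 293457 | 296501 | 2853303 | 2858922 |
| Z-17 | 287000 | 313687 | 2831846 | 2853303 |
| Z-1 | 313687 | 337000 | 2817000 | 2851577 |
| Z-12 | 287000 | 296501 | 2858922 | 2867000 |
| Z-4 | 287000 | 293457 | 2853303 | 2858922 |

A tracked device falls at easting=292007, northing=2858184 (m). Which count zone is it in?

Z-4

The point has easting = 292007 and northing = 2858184.
Only Z-4 satisfies 287000 ≤ easting ≤ 293457 and 2853303 ≤ northing ≤ 2858922.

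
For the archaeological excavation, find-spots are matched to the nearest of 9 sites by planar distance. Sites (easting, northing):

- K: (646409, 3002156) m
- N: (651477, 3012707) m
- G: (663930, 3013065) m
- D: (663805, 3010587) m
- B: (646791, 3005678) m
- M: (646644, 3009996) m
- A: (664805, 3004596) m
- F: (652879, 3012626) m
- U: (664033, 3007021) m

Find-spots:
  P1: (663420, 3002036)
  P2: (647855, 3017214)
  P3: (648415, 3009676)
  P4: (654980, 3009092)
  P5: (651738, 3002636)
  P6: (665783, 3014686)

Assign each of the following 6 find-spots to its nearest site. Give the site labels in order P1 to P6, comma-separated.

A, N, M, F, K, G

P1 → A (d²=8471825.00)
P2 → N (d²=33431933.00)
P3 → M (d²=3238841.00)
P4 → F (d²=16903357.00)
P5 → K (d²=28628641.00)
P6 → G (d²=6061250.00)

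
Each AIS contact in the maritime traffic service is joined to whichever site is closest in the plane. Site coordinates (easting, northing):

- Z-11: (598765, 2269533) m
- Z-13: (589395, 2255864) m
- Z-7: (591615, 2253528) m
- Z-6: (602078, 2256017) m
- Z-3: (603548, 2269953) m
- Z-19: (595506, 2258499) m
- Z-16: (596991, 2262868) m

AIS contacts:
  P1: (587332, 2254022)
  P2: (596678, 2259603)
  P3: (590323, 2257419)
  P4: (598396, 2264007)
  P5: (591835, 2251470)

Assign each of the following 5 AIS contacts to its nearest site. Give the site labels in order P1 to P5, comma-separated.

P1 → Z-13 (d²=7648933.00)
P2 → Z-19 (d²=2592400.00)
P3 → Z-13 (d²=3279209.00)
P4 → Z-16 (d²=3271346.00)
P5 → Z-7 (d²=4283764.00)

Z-13, Z-19, Z-13, Z-16, Z-7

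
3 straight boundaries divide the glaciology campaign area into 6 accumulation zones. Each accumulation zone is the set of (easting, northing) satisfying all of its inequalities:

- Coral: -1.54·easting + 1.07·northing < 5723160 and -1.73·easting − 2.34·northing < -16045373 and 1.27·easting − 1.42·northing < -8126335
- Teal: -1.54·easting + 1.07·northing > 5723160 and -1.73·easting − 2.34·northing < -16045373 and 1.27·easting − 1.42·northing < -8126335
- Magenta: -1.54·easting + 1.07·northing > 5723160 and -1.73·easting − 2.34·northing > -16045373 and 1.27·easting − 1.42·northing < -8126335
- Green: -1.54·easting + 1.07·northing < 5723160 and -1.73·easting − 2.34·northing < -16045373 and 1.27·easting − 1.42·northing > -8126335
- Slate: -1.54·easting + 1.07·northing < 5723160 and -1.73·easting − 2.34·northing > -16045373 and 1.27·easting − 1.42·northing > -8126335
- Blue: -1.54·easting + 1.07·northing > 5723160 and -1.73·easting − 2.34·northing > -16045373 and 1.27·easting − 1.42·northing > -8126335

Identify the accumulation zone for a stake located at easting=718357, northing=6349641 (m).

Green

-1.54·718357 + 1.07·6349641 = 5687846.090, which is < 5723160
-1.73·718357 − 2.34·6349641 = -16100917.550, which is < -16045373
1.27·718357 − 1.42·6349641 = -8104176.830, which is > -8126335
This sign pattern matches Green.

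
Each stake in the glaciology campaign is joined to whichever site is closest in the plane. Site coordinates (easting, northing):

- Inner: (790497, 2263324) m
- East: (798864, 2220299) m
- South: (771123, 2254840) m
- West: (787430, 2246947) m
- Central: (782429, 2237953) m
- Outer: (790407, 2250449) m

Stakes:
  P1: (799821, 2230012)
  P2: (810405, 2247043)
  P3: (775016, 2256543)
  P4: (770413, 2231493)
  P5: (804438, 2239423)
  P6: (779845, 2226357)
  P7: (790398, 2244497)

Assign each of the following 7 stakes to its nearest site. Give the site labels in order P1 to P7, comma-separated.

P1 → East (d²=95258218.00)
P2 → Outer (d²=411520840.00)
P3 → South (d²=18055658.00)
P4 → Central (d²=186115856.00)
P5 → Outer (d²=318441637.00)
P6 → Central (d²=141144272.00)
P7 → West (d²=14811524.00)

East, Outer, South, Central, Outer, Central, West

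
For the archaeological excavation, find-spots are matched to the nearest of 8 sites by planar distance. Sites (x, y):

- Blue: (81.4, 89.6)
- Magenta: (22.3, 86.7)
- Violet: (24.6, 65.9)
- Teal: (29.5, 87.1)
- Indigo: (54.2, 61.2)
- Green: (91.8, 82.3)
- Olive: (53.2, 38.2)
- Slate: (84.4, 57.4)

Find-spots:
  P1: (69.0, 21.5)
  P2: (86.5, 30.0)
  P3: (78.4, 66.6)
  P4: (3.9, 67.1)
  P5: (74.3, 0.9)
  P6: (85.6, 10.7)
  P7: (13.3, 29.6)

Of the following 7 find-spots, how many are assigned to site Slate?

2

P1 → Olive
P2 → Slate
P3 → Slate
P4 → Violet
P5 → Olive
P6 → Olive
P7 → Violet
2 of the 7 go to Slate.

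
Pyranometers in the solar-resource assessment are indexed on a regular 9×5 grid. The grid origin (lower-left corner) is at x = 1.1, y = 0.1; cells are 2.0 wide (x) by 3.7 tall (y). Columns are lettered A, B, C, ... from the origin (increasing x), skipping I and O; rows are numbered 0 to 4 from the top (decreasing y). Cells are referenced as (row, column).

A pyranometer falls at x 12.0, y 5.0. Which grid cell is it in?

Column index: ⌊(12.0 − 1.1) / 2.0⌋ = ⌊5.450⌋ = 5 → column F
Row offset from origin: ⌊(5.0 − 0.1) / 3.7⌋ = ⌊1.324⌋ = 1 → row 3 (counted from top)

(3, F)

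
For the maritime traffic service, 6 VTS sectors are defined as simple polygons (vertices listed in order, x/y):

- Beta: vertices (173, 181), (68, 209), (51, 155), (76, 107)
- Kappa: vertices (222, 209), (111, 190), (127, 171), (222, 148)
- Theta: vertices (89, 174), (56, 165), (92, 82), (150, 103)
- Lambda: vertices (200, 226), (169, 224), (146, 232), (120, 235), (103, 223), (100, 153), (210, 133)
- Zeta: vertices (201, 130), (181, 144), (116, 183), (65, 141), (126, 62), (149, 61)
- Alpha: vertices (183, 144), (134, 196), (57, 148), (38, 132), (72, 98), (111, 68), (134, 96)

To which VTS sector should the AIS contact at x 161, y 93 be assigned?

Zeta

Cast a ray rightward from (161, 93). For each polygon, the edges (by vertex number in listed order) whose endpoints lie on opposite sides of y = 93, where each meets that height, and whether that is right or left of the point:
Beta: no edge straddles that height → 0 crossings.
Kappa: no edge straddles that height → 0 crossings.
Theta: 2–3 at x≈87.2 (left), 3–4 at x≈122.4 (left) → 0 crossings.
Lambda: no edge straddles that height → 0 crossings.
Zeta: 4–5 at x≈102.1 (left), 6–1 at x≈173.1 (right) → 1 crossing.
Alpha: 5–6 at x≈78.5 (left), 6–7 at x≈131.5 (left) → 0 crossings.
Only Zeta has an odd count, so the point is inside Zeta.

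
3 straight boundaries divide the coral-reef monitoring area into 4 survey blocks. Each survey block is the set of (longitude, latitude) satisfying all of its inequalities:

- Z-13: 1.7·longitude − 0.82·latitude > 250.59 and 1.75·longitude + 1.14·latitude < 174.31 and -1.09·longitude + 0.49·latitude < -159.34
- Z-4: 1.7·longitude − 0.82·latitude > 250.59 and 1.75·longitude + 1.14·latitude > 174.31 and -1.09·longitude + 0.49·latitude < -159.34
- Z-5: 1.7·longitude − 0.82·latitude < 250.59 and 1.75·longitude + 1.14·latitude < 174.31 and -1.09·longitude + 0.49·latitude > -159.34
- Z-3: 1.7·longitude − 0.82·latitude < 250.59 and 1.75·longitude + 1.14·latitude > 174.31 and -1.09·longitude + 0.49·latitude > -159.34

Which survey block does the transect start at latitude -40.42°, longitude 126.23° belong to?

Z-3

1.7·126.23 − 0.82·-40.42 = 247.735, which is < 250.59
1.75·126.23 + 1.14·-40.42 = 174.824, which is > 174.31
-1.09·126.23 + 0.49·-40.42 = -157.397, which is > -159.34
This sign pattern matches Z-3.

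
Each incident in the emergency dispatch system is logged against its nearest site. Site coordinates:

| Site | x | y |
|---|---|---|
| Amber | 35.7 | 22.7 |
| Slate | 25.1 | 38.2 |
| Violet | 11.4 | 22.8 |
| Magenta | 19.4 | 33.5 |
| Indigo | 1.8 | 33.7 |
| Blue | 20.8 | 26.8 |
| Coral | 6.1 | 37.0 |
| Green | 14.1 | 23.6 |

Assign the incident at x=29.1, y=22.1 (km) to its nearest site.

Squared distances to each site:
Amber: 43.920; Slate: 275.210; Violet: 313.780; Magenta: 224.050; Indigo: 879.850; Blue: 90.980; Coral: 751.010; Green: 227.250.
Minimum at Amber.

Amber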